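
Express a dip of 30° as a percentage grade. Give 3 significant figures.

57.7%

grade % = 100 × tan 30° = 100 × 0.5774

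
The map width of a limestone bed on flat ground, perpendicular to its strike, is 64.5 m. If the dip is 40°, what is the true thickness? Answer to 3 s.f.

41.5 m

True thickness t = w · sin(dip) = 64.5 × sin 40°
t = 64.5 × 0.6428 = 41.460 m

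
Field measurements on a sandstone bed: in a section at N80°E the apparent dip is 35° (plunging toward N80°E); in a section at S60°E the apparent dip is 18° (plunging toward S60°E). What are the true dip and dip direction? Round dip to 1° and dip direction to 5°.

true dip 38°, dip direction 055°

Represent each trace as a vector plunging at its apparent dip toward its trend (east-north-up frame): v₁ = (0.807, 0.142, -0.574), v₂ = (0.824, -0.476, -0.309).
Cross product v₁ × v₂ gives the pole to the plane: n ∝ (0.317, 0.223, 0.501).
True dip = arccos(n_z / |n|) = arccos(0.7909) = 37.7°.
Dip direction = atan2(0.317, 0.223) = 55° (azimuth of n's horizontal projection).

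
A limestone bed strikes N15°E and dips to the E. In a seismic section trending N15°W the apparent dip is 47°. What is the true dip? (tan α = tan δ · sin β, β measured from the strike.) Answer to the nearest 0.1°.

65.0°

The section is 30° from the strike.
tan(true dip) = tan 47° / sin 30° = 2.1447
δ = arctan(2.1447) = 65.00°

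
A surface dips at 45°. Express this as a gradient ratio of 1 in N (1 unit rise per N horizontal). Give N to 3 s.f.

1 in 1.00

1 : N means tan θ = 1/N, so N = 1/tan 45° = 1/1.0000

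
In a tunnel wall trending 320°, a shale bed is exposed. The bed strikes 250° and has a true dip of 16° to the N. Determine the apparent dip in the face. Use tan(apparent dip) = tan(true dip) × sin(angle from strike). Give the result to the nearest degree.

The strike is 250° and the section trends 320°; the acute angle between them is β = 70°.
tan α = tan 16° × sin 70° = 0.2867 × 0.9397 = 0.2695
apparent dip = arctan 0.2695 = 15.08°

15°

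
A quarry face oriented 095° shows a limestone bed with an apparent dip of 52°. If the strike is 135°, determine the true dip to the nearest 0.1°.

The section is 40° from the strike.
tan δ = tan α / sin β = tan 52° / sin 40° = 1.2799 / 0.6428 = 1.9912
δ = arctan(1.9912) = 63.33°

63.3°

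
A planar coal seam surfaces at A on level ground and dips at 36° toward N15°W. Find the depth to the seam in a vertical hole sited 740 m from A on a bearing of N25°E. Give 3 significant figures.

The hole lies 40° from the dip direction, so the down-dip offset is 740 × cos 40° = 566.87 m.
Depth = down-dip offset × tan(dip) = 566.87 × tan 36° = 566.87 × 0.7265
Depth = 411.86 m

412 m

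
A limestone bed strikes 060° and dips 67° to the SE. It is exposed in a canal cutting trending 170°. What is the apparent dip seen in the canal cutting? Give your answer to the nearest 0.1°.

The strike is 060° and the section trends 170°; the acute angle between them is β = 70°.
tan α = tan 67° × sin 70° = 2.3559 × 0.9397 = 2.2138
apparent dip = arctan 2.2138 = 65.69°

65.7°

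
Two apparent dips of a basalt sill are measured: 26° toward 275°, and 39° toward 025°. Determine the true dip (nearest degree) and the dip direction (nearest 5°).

true dip 49°, dip direction 340°

The two traces are lines in the plane: v₁ = (sin 275°·cos 26°, cos 275°·cos 26°, −sin 26°), v₂ = (sin 25°·cos 39°, cos 25°·cos 39°, −sin 39°).
Cross product v₁ × v₂ gives the pole to the plane: n ∝ (-0.259, 0.707, 0.656).
tan δ = √(n_x²+n_y²)/n_z = 0.754/0.656, so δ = 48.9°.
Dip direction = atan2(-0.259, 0.707) = 340° (azimuth of n's horizontal projection).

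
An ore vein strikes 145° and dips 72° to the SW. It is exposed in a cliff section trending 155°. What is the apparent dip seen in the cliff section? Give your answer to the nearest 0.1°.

28.1°

Angle between strike (145°) and section (155°): β = 10°.
tan α = tan 72° × sin 10° = 3.0777 × 0.1736 = 0.5344
α = arctan(0.5344) = 28.12°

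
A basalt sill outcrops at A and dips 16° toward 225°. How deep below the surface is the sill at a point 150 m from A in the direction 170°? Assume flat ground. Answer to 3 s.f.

The hole lies 55° from the dip direction, so the down-dip offset is 150 × cos 55° = 86.04 m.
Depth = down-dip offset × tan(dip) = 86.04 × tan 16° = 86.04 × 0.2867
Depth = 24.67 m

24.7 m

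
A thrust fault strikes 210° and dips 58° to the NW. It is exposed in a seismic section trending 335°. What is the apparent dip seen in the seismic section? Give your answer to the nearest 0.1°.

The section lies 55° from the strike.
tan α = tan 58° × sin 55° = 1.6003 × 0.8192 = 1.3109
α = arctan(1.3109) = 52.66°

52.7°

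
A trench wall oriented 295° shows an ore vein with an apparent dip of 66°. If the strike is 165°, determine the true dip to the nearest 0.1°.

71.2°

The section is 50° from the strike.
tan δ = tan α / sin β = tan 66° / sin 50° = 2.2460 / 0.7660 = 2.9320
true dip = arctan 2.9320 = 71.17°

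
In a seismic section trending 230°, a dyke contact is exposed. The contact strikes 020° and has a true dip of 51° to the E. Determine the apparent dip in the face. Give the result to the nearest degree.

Angle between strike (020°) and section (230°): β = 30°.
tan α = tan 51° × sin 30° = 1.2349 × 0.5000 = 0.6174
apparent dip = arctan 0.6174 = 31.69°

32°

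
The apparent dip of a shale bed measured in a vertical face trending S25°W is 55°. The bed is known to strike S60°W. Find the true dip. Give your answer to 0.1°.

β = acute angle between strike S60°W and section S25°W = 35°.
tan(true dip) = tan 55° / sin 35° = 2.4899
δ = arctan(2.4899) = 68.12°

68.1°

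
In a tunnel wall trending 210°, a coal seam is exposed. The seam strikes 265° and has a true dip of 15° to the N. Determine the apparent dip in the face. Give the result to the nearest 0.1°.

The strike is 265° and the section trends 210°; the acute angle between them is β = 55°.
tan(apparent dip) = tan 15° · sin 55° = 0.2195
α = arctan(0.2195) = 12.38°

12.4°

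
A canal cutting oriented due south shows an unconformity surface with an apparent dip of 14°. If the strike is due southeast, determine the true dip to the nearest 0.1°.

The section is 45° from the strike.
tan δ = tan α / sin β = tan 14° / sin 45° = 0.2493 / 0.7071 = 0.3526
δ = arctan(0.3526) = 19.42°

19.4°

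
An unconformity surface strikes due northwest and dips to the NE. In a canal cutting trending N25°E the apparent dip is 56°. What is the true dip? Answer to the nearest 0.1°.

57.6°

The section is 70° from the strike.
tan(true dip) = tan 56° / sin 70° = 1.5777
true dip = arctan 1.5777 = 57.63°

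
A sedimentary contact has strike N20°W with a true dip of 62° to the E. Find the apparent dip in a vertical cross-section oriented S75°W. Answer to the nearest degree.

Angle between strike (N20°W) and section (S75°W): β = 85°.
tan(apparent dip) = tan 62° · sin 85° = 1.8736
α = arctan(1.8736) = 61.91°

62°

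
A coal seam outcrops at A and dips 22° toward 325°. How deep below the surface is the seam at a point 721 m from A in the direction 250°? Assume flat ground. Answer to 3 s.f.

75.4 m

The hole lies 75° from the dip direction, so the down-dip offset is 721 × cos 75° = 186.61 m.
Depth = down-dip offset × tan(dip) = 186.61 × tan 22° = 186.61 × 0.4040
Depth = 75.39 m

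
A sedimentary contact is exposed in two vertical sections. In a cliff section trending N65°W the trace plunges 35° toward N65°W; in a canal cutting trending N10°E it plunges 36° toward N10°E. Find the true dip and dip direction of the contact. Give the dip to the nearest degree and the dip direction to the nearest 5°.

Each apparent-dip line lies in the plane. As unit vectors (x east, y north, z up), v₁ plunges 35°→N65°W and v₂ plunges 36°→N10°E.
The plane normal is n = v₁ × v₂ ∝ (-0.253, 0.517, 0.640).
tan δ = √(n_x²+n_y²)/n_z = 0.576/0.640, so δ = 42.0°.
The horizontal component of n points toward azimuth atan2(n_x, n_y) = 334°, the dip direction.

true dip 42°, dip direction 335°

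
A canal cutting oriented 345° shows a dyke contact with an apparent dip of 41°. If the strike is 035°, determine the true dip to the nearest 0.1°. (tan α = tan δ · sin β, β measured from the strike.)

48.6°

The section is 50° from the strike.
tan(true dip) = tan 41° / sin 50° = 1.1348
δ = arctan(1.1348) = 48.61°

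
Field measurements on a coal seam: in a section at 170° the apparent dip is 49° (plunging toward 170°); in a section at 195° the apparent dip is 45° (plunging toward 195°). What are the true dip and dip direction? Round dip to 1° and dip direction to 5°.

Each apparent-dip line lies in the plane. As unit vectors (x east, y north, z up), v₁ plunges 49°→170° and v₂ plunges 45°→195°.
Cross product v₁ × v₂ gives the pole to the plane: n ∝ (0.059, -0.219, 0.196).
tan δ = √(n_x²+n_y²)/n_z = 0.226/0.196, so δ = 49.1°.
The horizontal component of n points toward azimuth atan2(n_x, n_y) = 165°, the dip direction.

true dip 49°, dip direction 165°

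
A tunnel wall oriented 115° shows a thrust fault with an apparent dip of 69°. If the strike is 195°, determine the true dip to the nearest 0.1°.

69.3°

The section is 80° from the strike.
tan(true dip) = tan 69° / sin 80° = 2.6453
δ = arctan(2.6453) = 69.29°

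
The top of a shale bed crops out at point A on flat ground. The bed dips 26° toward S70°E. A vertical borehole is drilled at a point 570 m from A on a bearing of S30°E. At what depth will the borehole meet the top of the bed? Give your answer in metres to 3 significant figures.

213 m

The hole lies 40° from the dip direction, so the down-dip offset is 570 × cos 40° = 436.65 m.
Depth = down-dip offset × tan(dip) = 436.65 × tan 26° = 436.65 × 0.4877
Depth = 212.97 m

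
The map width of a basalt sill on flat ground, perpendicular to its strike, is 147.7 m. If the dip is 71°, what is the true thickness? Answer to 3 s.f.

True thickness t = w · sin(dip) = 147.7 × sin 71°
t = 147.7 × 0.9455 = 139.653 m

140 m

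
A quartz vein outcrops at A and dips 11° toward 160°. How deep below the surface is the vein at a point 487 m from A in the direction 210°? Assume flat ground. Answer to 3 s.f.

The hole lies 50° from the dip direction, so the down-dip offset is 487 × cos 50° = 313.04 m.
Depth = down-dip offset × tan(dip) = 313.04 × tan 11° = 313.04 × 0.1944
Depth = 60.85 m

60.8 m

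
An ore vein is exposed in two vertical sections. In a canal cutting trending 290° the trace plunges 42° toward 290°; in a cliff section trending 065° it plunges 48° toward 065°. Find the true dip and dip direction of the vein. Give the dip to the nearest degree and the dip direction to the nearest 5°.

true dip 69°, dip direction 000°

The two traces are lines in the plane: v₁ = (sin 290°·cos 42°, cos 290°·cos 42°, −sin 42°), v₂ = (sin 65°·cos 48°, cos 65°·cos 48°, −sin 48°).
n = v₁ × v₂ = (-0.000, 0.925, 0.352) (taken with n_z > 0).
True dip = arccos(n_z / |n|) = arccos(0.3554) = 69.2°.
The horizontal component of n points toward azimuth atan2(n_x, n_y) = 360°, the dip direction.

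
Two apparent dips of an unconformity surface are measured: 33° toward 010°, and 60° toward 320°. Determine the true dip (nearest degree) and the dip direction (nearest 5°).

true dip 61°, dip direction 300°

Represent each trace as a vector plunging at its apparent dip toward its trend (east-north-up frame): v₁ = (0.146, 0.826, -0.545), v₂ = (-0.321, 0.383, -0.866).
Cross product v₁ × v₂ gives the pole to the plane: n ∝ (-0.507, 0.301, 0.321).
True dip = arccos(n_z / |n|) = arccos(0.4785) = 61.4°.
Dip direction = azimuth of (n_x, n_y) = atan2(-0.507, 0.301) = 301°.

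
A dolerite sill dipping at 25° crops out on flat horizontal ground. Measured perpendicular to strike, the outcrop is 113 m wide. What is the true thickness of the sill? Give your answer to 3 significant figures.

True thickness t = w · sin(dip) = 113 × sin 25°
t = 113 × 0.4226 = 47.756 m

47.8 m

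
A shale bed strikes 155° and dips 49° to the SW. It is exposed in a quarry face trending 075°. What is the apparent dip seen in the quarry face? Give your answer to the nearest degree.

49°

The section lies 80° from the strike.
tan(apparent dip) = tan 49° · sin 80° = 1.1329
α = arctan(1.1329) = 48.57°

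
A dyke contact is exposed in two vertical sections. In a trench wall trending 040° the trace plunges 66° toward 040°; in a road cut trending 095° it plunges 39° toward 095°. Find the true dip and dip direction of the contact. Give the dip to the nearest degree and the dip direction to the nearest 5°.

Represent each trace as a vector plunging at its apparent dip toward its trend (east-north-up frame): v₁ = (0.261, 0.312, -0.914), v₂ = (0.774, -0.068, -0.629).
n = v₁ × v₂ = (0.258, 0.543, 0.259) (taken with n_z > 0).
True dip = arccos(n_z / |n|) = arccos(0.3957) = 66.7°.
The horizontal component of n points toward azimuth atan2(n_x, n_y) = 25°, the dip direction.

true dip 67°, dip direction 025°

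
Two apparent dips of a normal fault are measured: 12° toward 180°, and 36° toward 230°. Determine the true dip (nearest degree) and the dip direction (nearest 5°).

Each apparent-dip line lies in the plane. As unit vectors (x east, y north, z up), v₁ plunges 12°→180° and v₂ plunges 36°→230°.
Cross product v₁ × v₂ gives the pole to the plane: n ∝ (-0.467, -0.129, 0.606).
tan δ = √(n_x²+n_y²)/n_z = 0.484/0.606, so δ = 38.6°.
The horizontal component of n points toward azimuth atan2(n_x, n_y) = 255°, the dip direction.

true dip 39°, dip direction 255°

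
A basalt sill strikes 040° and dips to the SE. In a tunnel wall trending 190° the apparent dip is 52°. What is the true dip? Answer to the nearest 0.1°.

β = acute angle between strike 040° and section 190° = 30°.
tan(true dip) = tan 52° / sin 30° = 2.5599
δ = arctan(2.5599) = 68.66°

68.7°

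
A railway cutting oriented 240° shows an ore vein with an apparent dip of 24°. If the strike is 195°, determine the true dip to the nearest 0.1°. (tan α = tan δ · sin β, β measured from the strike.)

32.2°

The section is 45° from the strike.
tan(true dip) = tan 24° / sin 45° = 0.6296
δ = arctan(0.6296) = 32.20°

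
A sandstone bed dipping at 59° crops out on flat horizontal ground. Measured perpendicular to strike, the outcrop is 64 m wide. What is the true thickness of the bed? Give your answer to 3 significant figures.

True thickness t = w · sin(dip) = 64 × sin 59°
t = 64 × 0.8572 = 54.859 m

54.9 m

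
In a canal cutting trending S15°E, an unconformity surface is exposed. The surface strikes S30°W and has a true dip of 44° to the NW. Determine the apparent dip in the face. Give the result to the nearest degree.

The strike is S30°W and the section trends S15°E; the acute angle between them is β = 45°.
tan α = tan 44° × sin 45° = 0.9657 × 0.7071 = 0.6828
apparent dip = arctan 0.6828 = 34.33°

34°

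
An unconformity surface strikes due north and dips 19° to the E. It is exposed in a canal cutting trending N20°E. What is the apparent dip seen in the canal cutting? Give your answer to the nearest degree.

The strike is due north and the section trends N20°E; the acute angle between them is β = 20°.
tan(apparent dip) = tan 19° · sin 20° = 0.1178
α = arctan(0.1178) = 6.72°

7°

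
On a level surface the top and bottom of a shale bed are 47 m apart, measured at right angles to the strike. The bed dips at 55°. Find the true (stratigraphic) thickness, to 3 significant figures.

38.5 m

True thickness t = w · sin(dip) = 47 × sin 55°
t = 47 × 0.8192 = 38.500 m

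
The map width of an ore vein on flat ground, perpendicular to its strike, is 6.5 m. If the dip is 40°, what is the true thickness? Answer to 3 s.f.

4.18 m

True thickness t = w · sin(dip) = 6.5 × sin 40°
t = 6.5 × 0.6428 = 4.178 m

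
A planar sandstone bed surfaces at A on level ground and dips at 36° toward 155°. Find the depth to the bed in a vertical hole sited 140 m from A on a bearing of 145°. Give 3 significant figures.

The hole lies 10° from the dip direction, so the down-dip offset is 140 × cos 10° = 137.87 m.
Depth = down-dip offset × tan(dip) = 137.87 × tan 36° = 137.87 × 0.7265
Depth = 100.17 m

100 m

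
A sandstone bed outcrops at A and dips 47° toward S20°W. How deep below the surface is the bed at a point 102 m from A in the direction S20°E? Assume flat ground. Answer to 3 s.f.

The hole lies 40° from the dip direction, so the down-dip offset is 102 × cos 40° = 78.14 m.
Depth = down-dip offset × tan(dip) = 78.14 × tan 47° = 78.14 × 1.0724
Depth = 83.79 m

83.8 m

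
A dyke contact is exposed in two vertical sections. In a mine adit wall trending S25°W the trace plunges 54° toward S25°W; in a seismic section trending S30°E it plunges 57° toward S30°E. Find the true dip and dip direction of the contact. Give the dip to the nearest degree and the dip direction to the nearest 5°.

true dip 59°, dip direction 170°

Represent each trace as a vector plunging at its apparent dip toward its trend (east-north-up frame): v₁ = (-0.248, -0.533, -0.809), v₂ = (0.272, -0.472, -0.839).
Cross product v₁ × v₂ gives the pole to the plane: n ∝ (0.065, -0.429, 0.262).
Dip δ = arctan(|n_h|/n_z) = arctan(0.434/0.262) = 58.8°.
Dip direction = atan2(0.065, -0.429) = 171° (azimuth of n's horizontal projection).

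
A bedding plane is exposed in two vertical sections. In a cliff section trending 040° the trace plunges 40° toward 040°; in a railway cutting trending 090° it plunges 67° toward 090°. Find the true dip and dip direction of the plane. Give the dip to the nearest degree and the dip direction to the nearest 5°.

Represent each trace as a vector plunging at its apparent dip toward its trend (east-north-up frame): v₁ = (0.492, 0.587, -0.643), v₂ = (0.391, 0.000, -0.921).
n = v₁ × v₂ = (0.540, -0.202, 0.229) (taken with n_z > 0).
tan δ = √(n_x²+n_y²)/n_z = 0.577/0.229, so δ = 68.3°.
The horizontal component of n points toward azimuth atan2(n_x, n_y) = 111°, the dip direction.

true dip 68°, dip direction 110°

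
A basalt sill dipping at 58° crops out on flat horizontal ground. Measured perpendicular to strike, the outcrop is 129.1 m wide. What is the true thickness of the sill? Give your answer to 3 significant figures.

109 m

True thickness t = w · sin(dip) = 129.1 × sin 58°
t = 129.1 × 0.8480 = 109.483 m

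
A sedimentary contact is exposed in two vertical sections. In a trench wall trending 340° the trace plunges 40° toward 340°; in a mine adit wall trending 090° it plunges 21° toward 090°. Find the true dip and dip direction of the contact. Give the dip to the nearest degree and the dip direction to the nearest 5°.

Each apparent-dip line lies in the plane. As unit vectors (x east, y north, z up), v₁ plunges 40°→340° and v₂ plunges 21°→090°.
n = v₁ × v₂ = (0.258, 0.694, 0.672) (taken with n_z > 0).
Dip δ = arctan(|n_h|/n_z) = arctan(0.740/0.672) = 47.8°.
Dip direction = atan2(0.258, 0.694) = 20° (azimuth of n's horizontal projection).

true dip 48°, dip direction 020°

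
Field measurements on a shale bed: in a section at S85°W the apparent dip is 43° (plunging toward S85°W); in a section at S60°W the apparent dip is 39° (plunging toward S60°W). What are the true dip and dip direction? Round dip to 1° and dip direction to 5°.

The two traces are lines in the plane: v₁ = (sin 265°·cos 43°, cos 265°·cos 43°, −sin 43°), v₂ = (sin 240°·cos 39°, cos 240°·cos 39°, −sin 39°).
n = v₁ × v₂ = (-0.225, 0.000, 0.240) (taken with n_z > 0).
tan δ = √(n_x²+n_y²)/n_z = 0.225/0.240, so δ = 43.1°.
Dip direction = azimuth of (n_x, n_y) = atan2(-0.225, 0.000) = 270°.

true dip 43°, dip direction 270°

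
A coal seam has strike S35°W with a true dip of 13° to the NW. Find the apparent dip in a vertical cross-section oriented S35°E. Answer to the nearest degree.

Angle between strike (S35°W) and section (S35°E): β = 70°.
tan(apparent dip) = tan 13° · sin 70° = 0.2169
apparent dip = arctan 0.2169 = 12.24°

12°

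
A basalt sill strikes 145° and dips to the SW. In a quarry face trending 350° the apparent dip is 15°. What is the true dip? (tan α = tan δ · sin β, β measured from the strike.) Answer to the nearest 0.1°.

32.4°

β = acute angle between strike 145° and section 350° = 25°.
tan δ = tan α / sin β = tan 15° / sin 25° = 0.2679 / 0.4226 = 0.6340
δ = arctan(0.6340) = 32.38°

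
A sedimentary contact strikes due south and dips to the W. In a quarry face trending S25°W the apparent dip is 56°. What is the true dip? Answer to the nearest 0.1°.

74.1°

The section is 25° from the strike.
tan δ = tan α / sin β = tan 56° / sin 25° = 1.4826 / 0.4226 = 3.5080
true dip = arctan 3.5080 = 74.09°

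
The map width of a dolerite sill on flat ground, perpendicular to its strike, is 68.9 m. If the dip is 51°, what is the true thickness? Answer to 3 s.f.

True thickness t = w · sin(dip) = 68.9 × sin 51°
t = 68.9 × 0.7771 = 53.545 m

53.5 m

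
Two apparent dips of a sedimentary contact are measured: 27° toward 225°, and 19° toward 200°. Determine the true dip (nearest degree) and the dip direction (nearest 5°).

Each apparent-dip line lies in the plane. As unit vectors (x east, y north, z up), v₁ plunges 27°→225° and v₂ plunges 19°→200°.
Cross product v₁ × v₂ gives the pole to the plane: n ∝ (-0.198, -0.058, 0.356).
Dip δ = arctan(|n_h|/n_z) = arctan(0.207/0.356) = 30.1°.
Dip direction = azimuth of (n_x, n_y) = atan2(-0.198, -0.058) = 254°.

true dip 30°, dip direction 255°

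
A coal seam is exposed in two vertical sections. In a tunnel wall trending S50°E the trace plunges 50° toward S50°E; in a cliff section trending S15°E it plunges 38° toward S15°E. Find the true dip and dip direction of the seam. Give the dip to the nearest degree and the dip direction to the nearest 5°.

true dip 51°, dip direction 115°

The two traces are lines in the plane: v₁ = (sin 130°·cos 50°, cos 130°·cos 50°, −sin 50°), v₂ = (sin 165°·cos 38°, cos 165°·cos 38°, −sin 38°).
n = v₁ × v₂ = (0.329, -0.147, 0.291) (taken with n_z > 0).
tan δ = √(n_x²+n_y²)/n_z = 0.360/0.291, so δ = 51.1°.
Dip direction = atan2(0.329, -0.147) = 114° (azimuth of n's horizontal projection).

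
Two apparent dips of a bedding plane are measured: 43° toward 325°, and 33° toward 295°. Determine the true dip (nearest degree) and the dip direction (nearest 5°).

true dip 45°, dip direction 345°

Each apparent-dip line lies in the plane. As unit vectors (x east, y north, z up), v₁ plunges 43°→325° and v₂ plunges 33°→295°.
n = v₁ × v₂ = (-0.085, 0.290, 0.307) (taken with n_z > 0).
True dip = arccos(n_z / |n|) = arccos(0.7125) = 44.6°.
Dip direction = azimuth of (n_x, n_y) = atan2(-0.085, 0.290) = 344°.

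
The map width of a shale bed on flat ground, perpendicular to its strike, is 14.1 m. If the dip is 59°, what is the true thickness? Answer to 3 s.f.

True thickness t = w · sin(dip) = 14.1 × sin 59°
t = 14.1 × 0.8572 = 12.086 m

12.1 m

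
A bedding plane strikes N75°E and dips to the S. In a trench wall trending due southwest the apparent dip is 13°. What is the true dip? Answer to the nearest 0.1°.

β = acute angle between strike N75°E and section due southwest = 30°.
tan δ = tan α / sin β = tan 13° / sin 30° = 0.2309 / 0.5000 = 0.4617
true dip = arctan 0.4617 = 24.78°

24.8°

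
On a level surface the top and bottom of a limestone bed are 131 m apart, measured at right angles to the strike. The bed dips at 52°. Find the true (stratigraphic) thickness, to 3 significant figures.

True thickness t = w · sin(dip) = 131 × sin 52°
t = 131 × 0.7880 = 103.229 m

103 m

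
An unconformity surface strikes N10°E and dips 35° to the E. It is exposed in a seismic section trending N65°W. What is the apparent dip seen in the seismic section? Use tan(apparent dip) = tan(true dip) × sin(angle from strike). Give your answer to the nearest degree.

Angle between strike (N10°E) and section (N65°W): β = 75°.
tan(apparent dip) = tan 35° · sin 75° = 0.6763
apparent dip = arctan 0.6763 = 34.07°

34°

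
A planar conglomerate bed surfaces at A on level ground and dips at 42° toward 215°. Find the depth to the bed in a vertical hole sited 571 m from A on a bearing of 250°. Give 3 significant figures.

421 m

The hole lies 35° from the dip direction, so the down-dip offset is 571 × cos 35° = 467.74 m.
Depth = down-dip offset × tan(dip) = 467.74 × tan 42° = 467.74 × 0.9004
Depth = 421.15 m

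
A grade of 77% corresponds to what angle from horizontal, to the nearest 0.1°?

tan θ = 77/100 = 0.7700
θ = arctan(0.7700) = 37.60°

37.6°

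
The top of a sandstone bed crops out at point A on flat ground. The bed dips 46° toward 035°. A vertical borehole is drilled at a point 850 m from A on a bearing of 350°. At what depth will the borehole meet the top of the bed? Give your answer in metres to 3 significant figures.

The hole lies 45° from the dip direction, so the down-dip offset is 850 × cos 45° = 601.04 m.
Depth = down-dip offset × tan(dip) = 601.04 × tan 46° = 601.04 × 1.0355
Depth = 622.40 m

622 m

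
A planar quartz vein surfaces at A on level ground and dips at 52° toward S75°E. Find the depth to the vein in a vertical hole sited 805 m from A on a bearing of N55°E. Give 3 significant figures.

The hole lies 50° from the dip direction, so the down-dip offset is 805 × cos 50° = 517.44 m.
Depth = down-dip offset × tan(dip) = 517.44 × tan 52° = 517.44 × 1.2799
Depth = 662.30 m

662 m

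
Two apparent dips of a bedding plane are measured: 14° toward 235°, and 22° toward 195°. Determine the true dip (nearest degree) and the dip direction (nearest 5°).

The two traces are lines in the plane: v₁ = (sin 235°·cos 14°, cos 235°·cos 14°, −sin 14°), v₂ = (sin 195°·cos 22°, cos 195°·cos 22°, −sin 22°).
The plane normal is n = v₁ × v₂ ∝ (-0.008, -0.240, 0.578).
True dip = arccos(n_z / |n|) = arccos(0.9237) = 22.5°.
Dip direction = azimuth of (n_x, n_y) = atan2(-0.008, -0.240) = 182°.

true dip 23°, dip direction 180°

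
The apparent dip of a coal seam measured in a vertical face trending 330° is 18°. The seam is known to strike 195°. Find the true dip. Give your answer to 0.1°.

24.7°

β = acute angle between strike 195° and section 330° = 45°.
tan δ = tan α / sin β = tan 18° / sin 45° = 0.3249 / 0.7071 = 0.4595
δ = arctan(0.4595) = 24.68°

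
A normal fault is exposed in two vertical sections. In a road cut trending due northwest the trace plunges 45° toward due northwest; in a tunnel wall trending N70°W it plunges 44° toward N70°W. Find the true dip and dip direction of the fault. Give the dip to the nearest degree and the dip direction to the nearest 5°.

true dip 45°, dip direction 305°

Represent each trace as a vector plunging at its apparent dip toward its trend (east-north-up frame): v₁ = (-0.500, 0.500, -0.707), v₂ = (-0.676, 0.246, -0.695).
Cross product v₁ × v₂ gives the pole to the plane: n ∝ (-0.173, 0.131, 0.215).
Dip δ = arctan(|n_h|/n_z) = arctan(0.217/0.215) = 45.3°.
The horizontal component of n points toward azimuth atan2(n_x, n_y) = 307°, the dip direction.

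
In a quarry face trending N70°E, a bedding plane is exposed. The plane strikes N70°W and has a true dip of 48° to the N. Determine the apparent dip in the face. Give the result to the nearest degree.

36°

The strike is N70°W and the section trends N70°E; the acute angle between them is β = 40°.
tan(apparent dip) = tan 48° · sin 40° = 0.7139
apparent dip = arctan 0.7139 = 35.52°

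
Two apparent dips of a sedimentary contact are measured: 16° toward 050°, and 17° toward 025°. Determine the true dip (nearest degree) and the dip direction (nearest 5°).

Represent each trace as a vector plunging at its apparent dip toward its trend (east-north-up frame): v₁ = (0.736, 0.618, -0.276), v₂ = (0.404, 0.867, -0.292).
The plane normal is n = v₁ × v₂ ∝ (0.058, 0.104, 0.388).
Dip δ = arctan(|n_h|/n_z) = arctan(0.119/0.388) = 17.0°.
Dip direction = azimuth of (n_x, n_y) = atan2(0.058, 0.104) = 29°.

true dip 17°, dip direction 030°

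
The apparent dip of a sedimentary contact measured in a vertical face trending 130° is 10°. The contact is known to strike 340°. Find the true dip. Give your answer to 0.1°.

19.4°

β = acute angle between strike 340° and section 130° = 30°.
tan δ = tan α / sin β = tan 10° / sin 30° = 0.1763 / 0.5000 = 0.3527
δ = arctan(0.3527) = 19.43°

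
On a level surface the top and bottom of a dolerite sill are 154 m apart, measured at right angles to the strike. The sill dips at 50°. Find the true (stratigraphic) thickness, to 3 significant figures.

True thickness t = w · sin(dip) = 154 × sin 50°
t = 154 × 0.7660 = 117.971 m

118 m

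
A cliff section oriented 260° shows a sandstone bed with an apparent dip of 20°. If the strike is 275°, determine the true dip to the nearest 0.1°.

54.6°

β = acute angle between strike 275° and section 260° = 15°.
tan δ = tan α / sin β = tan 20° / sin 15° = 0.3640 / 0.2588 = 1.4063
true dip = arctan 1.4063 = 54.58°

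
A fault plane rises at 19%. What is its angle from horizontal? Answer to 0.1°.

tan θ = 19/100 = 0.1900
θ = arctan(0.1900) = 10.76°

10.8°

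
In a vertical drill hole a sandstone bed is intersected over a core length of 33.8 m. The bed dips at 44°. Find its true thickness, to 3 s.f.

24.3 m

True thickness t = h · cos(dip) = 33.8 × cos 44°
t = 33.8 × 0.7193 = 24.314 m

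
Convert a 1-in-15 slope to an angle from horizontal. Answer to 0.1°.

tan θ = 1/15 = 0.0667
θ = arctan(0.0667) = 3.81°

3.8°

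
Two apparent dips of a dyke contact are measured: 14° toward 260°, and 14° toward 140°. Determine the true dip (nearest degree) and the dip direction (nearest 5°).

Represent each trace as a vector plunging at its apparent dip toward its trend (east-north-up frame): v₁ = (-0.956, -0.168, -0.242), v₂ = (0.624, -0.743, -0.242).
The plane normal is n = v₁ × v₂ ∝ (-0.139, -0.382, 0.815).
True dip = arccos(n_z / |n|) = arccos(0.8949) = 26.5°.
The horizontal component of n points toward azimuth atan2(n_x, n_y) = 200°, the dip direction.

true dip 27°, dip direction 200°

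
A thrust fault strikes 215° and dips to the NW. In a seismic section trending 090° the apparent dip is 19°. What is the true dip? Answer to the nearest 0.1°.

β = acute angle between strike 215° and section 090° = 55°.
tan δ = tan α / sin β = tan 19° / sin 55° = 0.3443 / 0.8192 = 0.4203
true dip = arctan 0.4203 = 22.80°

22.8°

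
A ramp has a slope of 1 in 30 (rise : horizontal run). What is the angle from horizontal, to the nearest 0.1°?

tan θ = 1/30 = 0.0333
θ = arctan(0.0333) = 1.91°

1.9°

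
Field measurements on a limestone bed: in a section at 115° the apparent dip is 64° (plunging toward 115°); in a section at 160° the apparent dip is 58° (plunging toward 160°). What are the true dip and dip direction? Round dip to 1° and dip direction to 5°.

Each apparent-dip line lies in the plane. As unit vectors (x east, y north, z up), v₁ plunges 64°→115° and v₂ plunges 58°→160°.
Cross product v₁ × v₂ gives the pole to the plane: n ∝ (0.290, -0.174, 0.164).
Dip δ = arctan(|n_h|/n_z) = arctan(0.339/0.164) = 64.1°.
Dip direction = azimuth of (n_x, n_y) = atan2(0.290, -0.174) = 121°.

true dip 64°, dip direction 120°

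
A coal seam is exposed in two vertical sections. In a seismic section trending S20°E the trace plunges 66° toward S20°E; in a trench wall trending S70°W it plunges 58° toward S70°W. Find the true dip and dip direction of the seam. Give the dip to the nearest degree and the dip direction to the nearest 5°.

Represent each trace as a vector plunging at its apparent dip toward its trend (east-north-up frame): v₁ = (0.139, -0.382, -0.914), v₂ = (-0.498, -0.181, -0.848).
n = v₁ × v₂ = (-0.159, -0.573, 0.216) (taken with n_z > 0).
Dip δ = arctan(|n_h|/n_z) = arctan(0.594/0.216) = 70.1°.
Dip direction = azimuth of (n_x, n_y) = atan2(-0.159, -0.573) = 195°.

true dip 70°, dip direction 195°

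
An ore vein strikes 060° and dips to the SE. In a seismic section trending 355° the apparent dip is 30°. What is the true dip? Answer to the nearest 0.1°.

32.5°

β = acute angle between strike 060° and section 355° = 65°.
tan(true dip) = tan 30° / sin 65° = 0.6370
δ = arctan(0.6370) = 32.50°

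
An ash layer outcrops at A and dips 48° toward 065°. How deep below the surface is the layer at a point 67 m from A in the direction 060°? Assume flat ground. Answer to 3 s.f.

The hole lies 5° from the dip direction, so the down-dip offset is 67 × cos 5° = 66.75 m.
Depth = down-dip offset × tan(dip) = 66.75 × tan 48° = 66.75 × 1.1106
Depth = 74.13 m

74.1 m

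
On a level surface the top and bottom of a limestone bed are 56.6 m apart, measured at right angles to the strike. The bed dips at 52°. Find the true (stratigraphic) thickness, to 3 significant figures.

True thickness t = w · sin(dip) = 56.6 × sin 52°
t = 56.6 × 0.7880 = 44.601 m

44.6 m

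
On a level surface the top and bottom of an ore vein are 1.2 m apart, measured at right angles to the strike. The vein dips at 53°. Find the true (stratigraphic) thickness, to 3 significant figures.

True thickness t = w · sin(dip) = 1.2 × sin 53°
t = 1.2 × 0.7986 = 0.958 m

0.958 m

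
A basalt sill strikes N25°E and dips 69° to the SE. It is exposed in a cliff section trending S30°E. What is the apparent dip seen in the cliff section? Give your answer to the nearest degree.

The strike is N25°E and the section trends S30°E; the acute angle between them is β = 55°.
tan(apparent dip) = tan 69° · sin 55° = 2.1340
apparent dip = arctan 2.1340 = 64.89°

65°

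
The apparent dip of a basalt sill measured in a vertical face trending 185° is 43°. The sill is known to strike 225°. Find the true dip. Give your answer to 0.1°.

55.4°

β = acute angle between strike 225° and section 185° = 40°.
tan(true dip) = tan 43° / sin 40° = 1.4507
true dip = arctan 1.4507 = 55.42°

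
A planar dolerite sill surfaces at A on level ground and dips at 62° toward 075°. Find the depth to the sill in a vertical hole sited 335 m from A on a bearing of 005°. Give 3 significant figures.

The hole lies 70° from the dip direction, so the down-dip offset is 335 × cos 70° = 114.58 m.
Depth = down-dip offset × tan(dip) = 114.58 × tan 62° = 114.58 × 1.8807
Depth = 215.49 m

215 m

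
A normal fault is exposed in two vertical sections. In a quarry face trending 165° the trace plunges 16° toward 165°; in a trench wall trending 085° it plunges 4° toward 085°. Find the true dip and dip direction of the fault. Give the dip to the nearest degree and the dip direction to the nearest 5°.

Represent each trace as a vector plunging at its apparent dip toward its trend (east-north-up frame): v₁ = (0.249, -0.929, -0.276), v₂ = (0.994, 0.087, -0.070).
n = v₁ × v₂ = (0.089, -0.257, 0.944) (taken with n_z > 0).
Dip δ = arctan(|n_h|/n_z) = arctan(0.271/0.944) = 16.0°.
Dip direction = azimuth of (n_x, n_y) = atan2(0.089, -0.257) = 161°.

true dip 16°, dip direction 160°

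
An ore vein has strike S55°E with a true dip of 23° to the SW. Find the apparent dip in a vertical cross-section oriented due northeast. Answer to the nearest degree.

23°

The section lies 80° from the strike.
tan α = tan 23° × sin 80° = 0.4245 × 0.9848 = 0.4180
apparent dip = arctan 0.4180 = 22.69°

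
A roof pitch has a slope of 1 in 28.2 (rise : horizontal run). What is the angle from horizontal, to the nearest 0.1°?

2.0°

tan θ = 1/28.2 = 0.0355
θ = arctan(0.0355) = 2.03°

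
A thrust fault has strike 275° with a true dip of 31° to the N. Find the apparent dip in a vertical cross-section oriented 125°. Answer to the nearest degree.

Angle between strike (275°) and section (125°): β = 30°.
tan(apparent dip) = tan 31° · sin 30° = 0.3004
α = arctan(0.3004) = 16.72°

17°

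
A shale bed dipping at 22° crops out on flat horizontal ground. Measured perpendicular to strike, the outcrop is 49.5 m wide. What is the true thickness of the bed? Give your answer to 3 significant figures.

True thickness t = w · sin(dip) = 49.5 × sin 22°
t = 49.5 × 0.3746 = 18.543 m

18.5 m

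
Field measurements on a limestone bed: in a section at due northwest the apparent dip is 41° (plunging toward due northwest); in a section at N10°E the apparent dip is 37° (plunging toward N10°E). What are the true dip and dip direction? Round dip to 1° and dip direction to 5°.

true dip 43°, dip direction 335°

The two traces are lines in the plane: v₁ = (sin 315°·cos 41°, cos 315°·cos 41°, −sin 41°), v₂ = (sin 10°·cos 37°, cos 10°·cos 37°, −sin 37°).
The plane normal is n = v₁ × v₂ ∝ (-0.195, 0.412, 0.494).
Dip δ = arctan(|n_h|/n_z) = arctan(0.456/0.494) = 42.7°.
Dip direction = atan2(-0.195, 0.412) = 335° (azimuth of n's horizontal projection).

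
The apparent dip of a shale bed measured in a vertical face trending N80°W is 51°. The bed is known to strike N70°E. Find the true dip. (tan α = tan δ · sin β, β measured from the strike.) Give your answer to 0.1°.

The section is 30° from the strike.
tan(true dip) = tan 51° / sin 30° = 2.4698
δ = arctan(2.4698) = 67.96°

68.0°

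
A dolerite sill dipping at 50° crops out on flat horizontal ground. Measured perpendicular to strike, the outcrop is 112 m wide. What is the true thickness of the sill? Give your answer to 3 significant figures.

85.8 m

True thickness t = w · sin(dip) = 112 × sin 50°
t = 112 × 0.7660 = 85.797 m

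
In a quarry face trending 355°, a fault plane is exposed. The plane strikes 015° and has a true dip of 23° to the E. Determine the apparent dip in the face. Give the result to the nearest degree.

8°

The section lies 20° from the strike.
tan(apparent dip) = tan 23° · sin 20° = 0.1452
apparent dip = arctan 0.1452 = 8.26°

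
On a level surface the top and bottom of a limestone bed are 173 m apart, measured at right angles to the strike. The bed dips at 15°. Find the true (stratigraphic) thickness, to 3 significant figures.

44.8 m

True thickness t = w · sin(dip) = 173 × sin 15°
t = 173 × 0.2588 = 44.776 m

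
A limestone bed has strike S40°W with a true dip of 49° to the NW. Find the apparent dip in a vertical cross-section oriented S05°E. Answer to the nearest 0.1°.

39.1°

The strike is S40°W and the section trends S05°E; the acute angle between them is β = 45°.
tan(apparent dip) = tan 49° · sin 45° = 0.8134
apparent dip = arctan 0.8134 = 39.13°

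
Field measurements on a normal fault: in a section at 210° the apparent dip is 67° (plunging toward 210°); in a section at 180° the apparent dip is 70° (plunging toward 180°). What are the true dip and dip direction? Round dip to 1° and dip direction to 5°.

The two traces are lines in the plane: v₁ = (sin 210°·cos 67°, cos 210°·cos 67°, −sin 67°), v₂ = (sin 180°·cos 70°, cos 180°·cos 70°, −sin 70°).
n = v₁ × v₂ = (0.003, -0.184, 0.067) (taken with n_z > 0).
tan δ = √(n_x²+n_y²)/n_z = 0.184/0.067, so δ = 70.0°.
Dip direction = atan2(0.003, -0.184) = 179° (azimuth of n's horizontal projection).

true dip 70°, dip direction 180°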